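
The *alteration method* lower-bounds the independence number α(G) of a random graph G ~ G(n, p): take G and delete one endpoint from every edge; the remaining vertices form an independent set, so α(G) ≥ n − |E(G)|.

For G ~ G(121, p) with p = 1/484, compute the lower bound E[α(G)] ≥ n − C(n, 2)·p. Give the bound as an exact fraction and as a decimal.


E[|E(G)|] = C(121, 2)·p = 7260 · (1/484) = 15.
E[α(G)] ≥ n − E[|E(G)|] = 121 − 15 = 106.
Numerically: ≈ 106.000.
(This is only a lower bound; the true E[α(G)] may be larger.)

E[α(G)] ≥ 106 ≈ 106.000.


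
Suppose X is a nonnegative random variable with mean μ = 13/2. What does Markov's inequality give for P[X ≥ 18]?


μ = E[X] = 13/2, a = 18.
Markov: P[X ≥ 18] ≤ μ/a = (13/2)/18 = 13/36.
Numerically: ≈ 0.3611.
(Since a = 18 > μ = 6.5000, the bound 13/36 is < 1 and informative.)

P[X ≥ 18] ≤ 13/36 ≈ 0.3611.


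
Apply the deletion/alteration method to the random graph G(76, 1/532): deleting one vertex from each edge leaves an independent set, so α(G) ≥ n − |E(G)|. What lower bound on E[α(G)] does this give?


E[|E(G)|] = C(76, 2)·p = 2850 · (1/532) = 75/14.
E[α(G)] ≥ n − E[|E(G)|] = 76 − 75/14 = 989/14.
Numerically: ≈ 70.64286.
(This is only a lower bound; the true E[α(G)] may be larger.)

E[α(G)] ≥ 989/14 ≈ 70.64286.


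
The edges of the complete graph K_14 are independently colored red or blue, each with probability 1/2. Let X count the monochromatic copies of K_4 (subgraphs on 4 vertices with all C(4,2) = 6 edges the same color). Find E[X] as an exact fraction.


Let X = Σ_S X_S over the C(14, 4) = 1001 subsets S of size 4, where X_S = 1 if the K_4 on S is monochromatic.
For a fixed S, the K_4 on S has C(4, 2) = 6 edges. P[all 6 edges red] = (1/2)^6, and likewise for blue, so P[monochromatic] = 2·(1/2)^6 = 2^{1 − 6} = 1/32.
By linearity: E[X] = C(14, 4) · 2^{1 − 6} = 1001 · 1/32 = 1001/32.
Numerically: E[X] ≈ 31.2812.

E[X] = C(14,4)·2^(1−C(4,2)) = 1001/32 ≈ 31.2812.


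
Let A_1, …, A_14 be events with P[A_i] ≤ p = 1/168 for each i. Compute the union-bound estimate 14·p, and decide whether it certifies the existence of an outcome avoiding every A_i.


Union bound: P[∪_{i=1}^{14} A_i] ≤ Σ_i P[A_i] ≤ 14·p = 14·(1/168) = 1/12.
Numerically: 1/12 ≈ 0.083.
Is 1/12 < 1? YES.
Since P[∪ A_i] ≤ 1/12 < 1, the complement has P[∩ A_i^c] ≥ 1 − 1/12 = 11/12 > 0, so some outcome avoids every A_i.

14·p = 1/12 ≈ 0.083; existence CERTIFIED by the union bound.


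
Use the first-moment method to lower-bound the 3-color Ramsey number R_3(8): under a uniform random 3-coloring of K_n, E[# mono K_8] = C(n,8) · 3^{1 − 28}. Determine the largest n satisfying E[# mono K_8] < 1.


We need C(n, 8) · 3^{1 − 28} < 1, i.e. C(n, 8) < 3^{28 − 1} = 7625597484987.
Check values of n near the boundary:
  n = 155: C(155, 8) = 6876747915675; 6876747915675 < 7625597484987? YES
  n = 156: C(156, 8) = 7248464019225; 7248464019225 < 7625597484987? YES
  n = 157: C(157, 8) = 7637643295425; 7637643295425 < 7625597484987? NO
  n = 158: C(158, 8) = 8044984271181; 8044984271181 < 7625597484987? NO
  n = 159: C(159, 8) = 8471208603429; 8471208603429 < 7625597484987? NO
The largest n with C(n, 8) < 7625597484987 is n = 156 (where E[X] = 805384891025/847288609443 ≈ 0.95054). Hence R_3(8) > 156, i.e. R_3(8) ≥ 157.

Largest n = 156; hence R_3(8) > 156.


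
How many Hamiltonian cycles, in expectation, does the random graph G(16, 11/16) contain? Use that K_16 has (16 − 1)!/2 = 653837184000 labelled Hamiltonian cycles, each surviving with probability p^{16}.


K_16 has (16 − 1)!/2 = 653837184000 labelled Hamiltonian cycles.
For each such Hamiltonian cycle H, let X_H = 1 if all 16 edges of H are present in G. Then P[X_H = 1] = p^{16} = (11/16)^{16} = 45949729863572161/18446744073709551616.
By linearity: E[X] = Σ_H E[X_H] = 653837184000 · p^{16} = 653837184000 · 45949729863572161/18446744073709551616 = 29339494120662818290072875/18014398509481984.
Numerically: E[X] ≈ 1.629e+09.

E[X] = 653837184000 · (11/16)^{16} = 29339494120662818290072875/18014398509481984 ≈ 1.629e+09.


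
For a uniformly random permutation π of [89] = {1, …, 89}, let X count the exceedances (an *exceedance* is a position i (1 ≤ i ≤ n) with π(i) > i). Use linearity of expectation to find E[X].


Write X = Σ_{i=1}^{89} X_i, where X_i = 1_{π(i) > i}.
For each fixed i, π(i) is uniform over {1, …, 89} (marginal of a uniform permutation), so P[π(i) > i] = (n − i)/n. Summing: Σ_{i=1}^{89} (n − i)/n = (0 + 1 + … + 88)/89 = 89(89 − 1)/(2·89) = (89 − 1)/2.
Hence E[X] = Σ_{i=1}^{89} (89 − i)/89 = 44 ≈ 44.000000.

E[X] = 44 = 44.000000.


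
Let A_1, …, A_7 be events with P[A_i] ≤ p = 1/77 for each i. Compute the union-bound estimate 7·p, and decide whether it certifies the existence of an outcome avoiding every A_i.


Union bound: P[∪_{i=1}^{7} A_i] ≤ Σ_i P[A_i] ≤ 7·p = 7·(1/77) = 1/11.
Numerically: 1/11 ≈ 0.0909.
Is 1/11 < 1? YES.
Since P[∪ A_i] ≤ 1/11 < 1, the complement has P[∩ A_i^c] ≥ 1 − 1/11 = 10/11 > 0, so some outcome avoids every A_i.

7·p = 1/11 ≈ 0.0909; existence CERTIFIED by the union bound.


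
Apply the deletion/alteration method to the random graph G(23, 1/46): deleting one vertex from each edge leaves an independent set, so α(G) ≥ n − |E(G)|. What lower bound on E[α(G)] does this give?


E[|E(G)|] = C(23, 2)·p = 253 · (1/46) = 11/2.
E[α(G)] ≥ n − E[|E(G)|] = 23 − 11/2 = 35/2.
Numerically: ≈ 17.50000.
(This is only a lower bound; the true E[α(G)] may be larger.)

E[α(G)] ≥ 35/2 ≈ 17.50000.


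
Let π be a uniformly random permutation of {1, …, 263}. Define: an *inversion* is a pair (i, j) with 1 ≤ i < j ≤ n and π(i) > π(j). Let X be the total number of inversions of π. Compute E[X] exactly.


Write X = Σ X_I over the C(263, 2) = 34453 pairs i < j, with X_I the indicator of one inversion.
There are 34453 indicators.
For each fixed pair i < j, the values π(i) and π(j) are two distinct elements of {1, …, 263} in uniformly random order; by symmetry P[π(i) > π(j)] = 1/2.
By linearity: E[X] = 34453 · (1/2) = C(263, 2) · (1/2) = 34453/2 = 34453/2 ≈ 17226.5000.

E[X] = 34453/2 = 17226.5000.


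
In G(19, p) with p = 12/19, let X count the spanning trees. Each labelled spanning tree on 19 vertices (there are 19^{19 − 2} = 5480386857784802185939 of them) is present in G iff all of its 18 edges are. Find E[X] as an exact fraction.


K_19 has 19^{19 − 2} = 5480386857784802185939 labelled spanning trees.
For each such spanning tree H, let X_H = 1 if all 18 edges of H are present in G. Then P[X_H = 1] = p^{18} = (12/19)^{18} = 26623333280885243904/104127350297911241532841.
By linearity: E[X] = Σ_H E[X_H] = 5480386857784802185939 · p^{18} = 5480386857784802185939 · 26623333280885243904/104127350297911241532841 = 26623333280885243904/19.
Numerically: E[X] ≈ 1.401e+18.

E[X] = 5480386857784802185939 · (12/19)^{18} = 26623333280885243904/19 ≈ 1.401e+18.


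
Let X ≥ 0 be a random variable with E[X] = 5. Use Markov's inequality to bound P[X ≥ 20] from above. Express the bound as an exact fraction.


μ = E[X] = 5, a = 20.
Markov: P[X ≥ 20] ≤ μ/a = (5)/20 = 1/4.
Numerically: ≈ 0.250000.
(Since a = 20 > μ = 5.000000, the bound 1/4 is < 1 and informative.)

P[X ≥ 20] ≤ 1/4 ≈ 0.250000.


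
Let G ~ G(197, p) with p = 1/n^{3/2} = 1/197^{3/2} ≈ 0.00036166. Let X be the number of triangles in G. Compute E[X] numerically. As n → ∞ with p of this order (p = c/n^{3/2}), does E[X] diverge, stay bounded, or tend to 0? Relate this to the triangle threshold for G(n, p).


Number of potential triangles: C(197, 3) = 1254890.
Each occurs with probability p³ ≈ (0.00036166)³ ≈ 4.73044484e-11.
By linearity: E[X] = C(197, 3)·p³ ≈ 1254890 · 4.73044484e-11 ≈ 0.000059.
Since α = 3/2 > 1, p = c/n^{3/2} = o(1/n) is below the triangle threshold p ~ 1/n. Asymptotically E[X] ~ (c³/6)·n^{3(1−α)} = (1³/6)·n^{-1.5} → 0, so by Markov's inequality G has no triangles w.h.p.

E[X] ≈ 0.000059; in regime p = Θ(1/n^{3/2}) E[X] tends to 0 (below the triangle threshold p ~ 1/n).


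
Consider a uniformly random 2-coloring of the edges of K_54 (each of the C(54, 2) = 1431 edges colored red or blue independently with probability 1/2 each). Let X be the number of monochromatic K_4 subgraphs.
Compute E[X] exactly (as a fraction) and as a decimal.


Let X = Σ_S X_S over the C(54, 4) = 316251 subsets S of size 4, where X_S = 1 if the K_4 on S is monochromatic.
For a fixed S, the K_4 on S has C(4, 2) = 6 edges. P[all 6 edges red] = (1/2)^6, and likewise for blue, so P[monochromatic] = 2·(1/2)^6 = 2^{1 − 6} = 1/32.
By linearity: E[X] = C(54, 4) · 2^{1 − 6} = 316251 · 1/32 = 316251/32.
Numerically: E[X] ≈ 9882.843750.

E[X] = C(54,4)·2^(1−C(4,2)) = 316251/32 ≈ 9882.843750.


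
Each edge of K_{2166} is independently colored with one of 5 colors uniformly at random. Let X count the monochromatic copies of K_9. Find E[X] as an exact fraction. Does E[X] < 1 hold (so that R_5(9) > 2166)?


E[X] = C(2166, 9) · 5^{1 − 36} = 2844037944203015677277940 · 5^{−35} = 2844037944203015677277940/2910383045673370361328125.
As a reduced fraction: E[X] = 568807588840603135455588/582076609134674072265625 ≈ 0.9772040.
Is E[X] < 1? YES.
Since E[X] < 1, there exists a 5-coloring of K_{2166} with no monochromatic K_9; hence R_5(9) > 2166.

E[X] = 568807588840603135455588/582076609134674072265625 ≈ 0.9772040; E[X] < 1, so R_5(9) > 2166.


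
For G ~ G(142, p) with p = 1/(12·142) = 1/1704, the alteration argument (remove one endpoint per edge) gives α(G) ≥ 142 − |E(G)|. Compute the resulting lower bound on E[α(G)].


E[|E(G)|] = C(142, 2)·p = 10011 · (1/1704) = 47/8.
E[α(G)] ≥ n − E[|E(G)|] = 142 − 47/8 = 1089/8.
Numerically: ≈ 136.125000.
(This is only a lower bound; the true E[α(G)] may be larger.)

E[α(G)] ≥ 1089/8 ≈ 136.125000.


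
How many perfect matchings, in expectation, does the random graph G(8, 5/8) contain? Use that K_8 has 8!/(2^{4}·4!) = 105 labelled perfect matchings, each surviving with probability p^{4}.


K_8 has 8!/(2^{4}·4!) = 105 labelled perfect matchings.
For each such perfect matching H, let X_H = 1 if all 4 edges of H are present in G. Then P[X_H = 1] = p^{4} = (5/8)^{4} = 625/4096.
By linearity: E[X] = Σ_H E[X_H] = 105 · p^{4} = 105 · 625/4096 = 65625/4096.
Numerically: E[X] ≈ 16.0217.

E[X] = 105 · (5/8)^{4} = 65625/4096 ≈ 16.0217.


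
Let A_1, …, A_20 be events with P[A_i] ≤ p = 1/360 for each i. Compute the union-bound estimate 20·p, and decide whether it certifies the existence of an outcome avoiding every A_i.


Union bound: P[∪_{i=1}^{20} A_i] ≤ Σ_i P[A_i] ≤ 20·p = 20·(1/360) = 1/18.
Numerically: 1/18 ≈ 0.0556.
Is 1/18 < 1? YES.
Since P[∪ A_i] ≤ 1/18 < 1, the complement has P[∩ A_i^c] ≥ 1 − 1/18 = 17/18 > 0, so some outcome avoids every A_i.

20·p = 1/18 ≈ 0.0556; existence CERTIFIED by the union bound.


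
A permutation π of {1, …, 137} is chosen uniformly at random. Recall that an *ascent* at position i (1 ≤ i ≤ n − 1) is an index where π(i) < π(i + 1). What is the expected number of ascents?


Write X = Σ X_I over i = 1, …, 136, with X_I the indicator of one ascent.
There are 136 indicators.
For each fixed i, the pair (π(i), π(i+1)) is a uniformly random ordered pair of distinct values from {1, …, 137}; by symmetry P[π(i) < π(i+1)] = 1/2.
By linearity: E[X] = 136 · (1/2) = (137 − 1) · (1/2) = 68 ≈ 68.000.

E[X] = 68 = 68.000.


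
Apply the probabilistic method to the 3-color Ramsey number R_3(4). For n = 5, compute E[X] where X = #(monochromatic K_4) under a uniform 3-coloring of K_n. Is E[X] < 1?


E[X] = C(5, 4) · 3^{1 − 6} = 5 · 3^{−5} = 5/243.
As a reduced fraction: E[X] = 5/243 ≈ 0.02058.
Is E[X] < 1? YES.
Since E[X] < 1, there exists a 3-coloring of K_{5} with no monochromatic K_4; hence R_3(4) > 5.

E[X] = 5/243 ≈ 0.02058; E[X] < 1, so R_3(4) > 5.


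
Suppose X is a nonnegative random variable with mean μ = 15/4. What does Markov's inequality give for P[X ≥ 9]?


μ = E[X] = 15/4, a = 9.
Markov: P[X ≥ 9] ≤ μ/a = (15/4)/9 = 5/12.
Numerically: ≈ 0.416667.
(Since a = 9 > μ = 3.750000, the bound 5/12 is < 1 and informative.)

P[X ≥ 9] ≤ 5/12 ≈ 0.416667.


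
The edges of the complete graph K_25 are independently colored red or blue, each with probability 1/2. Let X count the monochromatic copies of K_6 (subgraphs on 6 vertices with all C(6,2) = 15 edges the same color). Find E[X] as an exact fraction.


Let X = Σ_S X_S over the C(25, 6) = 177100 subsets S of size 6, where X_S = 1 if the K_6 on S is monochromatic.
For a fixed S, the K_6 on S has C(6, 2) = 15 edges. P[all 15 edges red] = (1/2)^15, and likewise for blue, so P[monochromatic] = 2·(1/2)^15 = 2^{1 − 15} = 1/16384.
Summing: E[X] = C(25, 6) · 2^{1 − 15} = 177100 · 1/16384 = 44275/4096.
Numerically: E[X] ≈ 10.80933.

E[X] = C(25,6)·2^(1−C(6,2)) = 44275/4096 ≈ 10.80933.


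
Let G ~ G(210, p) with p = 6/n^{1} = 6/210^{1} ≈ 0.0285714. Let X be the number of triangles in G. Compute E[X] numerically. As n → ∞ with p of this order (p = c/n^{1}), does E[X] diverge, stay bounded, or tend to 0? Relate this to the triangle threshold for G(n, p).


Number of potential triangles: C(210, 3) = 1521520.
Each occurs with probability p³ ≈ (0.0285714)³ ≈ 2.33236152e-05.
By linearity: E[X] = C(210, 3)·p³ ≈ 1521520 · 2.33236152e-05 ≈ 35.487347.
Here α = 1, so p = 6/n is exactly at the triangle threshold p ~ 1/n. Asymptotically E[X] → c³/6 = 6³/6 = 36 ≈ 36.000000, a bounded constant. In this regime the triangle count is asymptotically Poisson(c³/6).

E[X] ≈ 35.487347; in regime p = Θ(1/n^{1}) E[X] stays bounded (at the triangle threshold p ~ 1/n).


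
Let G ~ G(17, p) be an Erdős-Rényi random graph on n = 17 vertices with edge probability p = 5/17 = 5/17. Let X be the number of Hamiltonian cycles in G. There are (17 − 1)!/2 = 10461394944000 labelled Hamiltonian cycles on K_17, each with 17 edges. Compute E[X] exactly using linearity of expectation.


K_17 has (17 − 1)!/2 = 10461394944000 labelled Hamiltonian cycles.
For each such Hamiltonian cycle H, let X_H = 1 if all 17 edges of H are present in G. Then P[X_H = 1] = p^{17} = (5/17)^{17} = 762939453125/827240261886336764177.
By linearity: E[X] = Σ_H E[X_H] = 10461394944000 · p^{17} = 10461394944000 · 762939453125/827240261886336764177 = 7981410937500000000000000/827240261886336764177.
Numerically: E[X] ≈ 9648.

E[X] = 10461394944000 · (5/17)^{17} = 7981410937500000000000000/827240261886336764177 ≈ 9648.


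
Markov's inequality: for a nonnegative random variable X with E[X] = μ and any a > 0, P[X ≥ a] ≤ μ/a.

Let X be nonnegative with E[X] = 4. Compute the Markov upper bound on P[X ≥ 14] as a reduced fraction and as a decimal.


μ = E[X] = 4, a = 14.
Markov: P[X ≥ 14] ≤ μ/a = (4)/14 = 2/7.
Numerically: ≈ 0.285714.
(Since a = 14 > μ = 4.000000, the bound 2/7 is < 1 and informative.)

P[X ≥ 14] ≤ 2/7 ≈ 0.285714.


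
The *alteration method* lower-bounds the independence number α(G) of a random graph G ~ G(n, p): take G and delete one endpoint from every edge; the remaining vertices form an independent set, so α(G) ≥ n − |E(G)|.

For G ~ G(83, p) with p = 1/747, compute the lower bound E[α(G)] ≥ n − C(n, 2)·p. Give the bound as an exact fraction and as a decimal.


E[|E(G)|] = C(83, 2)·p = 3403 · (1/747) = 41/9.
E[α(G)] ≥ n − E[|E(G)|] = 83 − 41/9 = 706/9.
Numerically: ≈ 78.44444.
(This is only a lower bound; the true E[α(G)] may be larger.)

E[α(G)] ≥ 706/9 ≈ 78.44444.


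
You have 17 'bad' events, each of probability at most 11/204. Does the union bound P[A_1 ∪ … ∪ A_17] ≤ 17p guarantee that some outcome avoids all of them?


Union bound: P[∪_{i=1}^{17} A_i] ≤ Σ_i P[A_i] ≤ 17·p = 17·(11/204) = 11/12.
Numerically: 11/12 ≈ 0.916667.
Is 11/12 < 1? YES.
Since P[∪ A_i] ≤ 11/12 < 1, the complement has P[∩ A_i^c] ≥ 1 − 11/12 = 1/12 > 0, so some outcome avoids every A_i.

17·p = 11/12 ≈ 0.916667; existence CERTIFIED by the union bound.


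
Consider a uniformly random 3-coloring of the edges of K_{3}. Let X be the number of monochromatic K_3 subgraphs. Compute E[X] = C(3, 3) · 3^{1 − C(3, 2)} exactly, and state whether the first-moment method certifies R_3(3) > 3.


E[X] = C(3, 3) · 3^{1 − 3} = 1 · 3^{−2} = 1/9.
As a reduced fraction: E[X] = 1/9 ≈ 0.1111.
Is E[X] < 1? YES.
Since E[X] < 1, there exists a 3-coloring of K_{3} with no monochromatic K_3; hence R_3(3) > 3.

E[X] = 1/9 ≈ 0.1111; E[X] < 1, so R_3(3) > 3.


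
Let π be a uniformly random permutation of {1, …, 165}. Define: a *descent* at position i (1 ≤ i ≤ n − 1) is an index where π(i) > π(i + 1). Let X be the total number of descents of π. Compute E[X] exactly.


Write X = Σ X_I over i = 1, …, 164, with X_I the indicator of one descent.
There are 164 indicators.
For each fixed i, the pair (π(i), π(i+1)) is a uniformly random ordered pair of distinct values from {1, …, 165}; by symmetry P[π(i) > π(i+1)] = 1/2.
By linearity: E[X] = 164 · (1/2) = (165 − 1) · (1/2) = 82 ≈ 82.000.

E[X] = 82 = 82.000.


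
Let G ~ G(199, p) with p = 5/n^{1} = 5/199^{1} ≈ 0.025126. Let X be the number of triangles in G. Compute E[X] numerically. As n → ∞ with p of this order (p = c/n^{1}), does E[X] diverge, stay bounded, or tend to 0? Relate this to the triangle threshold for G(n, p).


Number of potential triangles: C(199, 3) = 1293699.
Each occurs with probability p³ ≈ (0.025126)³ ≈ 1.5861738e-05.
By linearity: E[X] = C(199, 3)·p³ ≈ 1293699 · 1.5861738e-05 ≈ 20.52032.
Here α = 1, so p = 5/n is exactly at the triangle threshold p ~ 1/n. Asymptotically E[X] → c³/6 = 5³/6 = 125/6 ≈ 20.83333, a bounded constant. In this regime the triangle count is asymptotically Poisson(c³/6).

E[X] ≈ 20.52032; in regime p = Θ(1/n^{1}) E[X] stays bounded (at the triangle threshold p ~ 1/n).


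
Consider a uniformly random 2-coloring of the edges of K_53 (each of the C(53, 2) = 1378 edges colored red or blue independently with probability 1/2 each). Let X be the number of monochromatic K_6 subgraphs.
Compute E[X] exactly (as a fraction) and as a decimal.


Let X = Σ_S X_S over the C(53, 6) = 22957480 subsets S of size 6, where X_S = 1 if the K_6 on S is monochromatic.
For a fixed S, the K_6 on S has C(6, 2) = 15 edges. P[all 15 edges red] = (1/2)^15, and likewise for blue, so P[monochromatic] = 2·(1/2)^15 = 2^{1 − 15} = 1/16384.
By linearity of expectation: E[X] = C(53, 6) · 2^{1 − 15} = 22957480 · 1/16384 = 2869685/2048.
Numerically: E[X] ≈ 1401.213.

E[X] = C(53,6)·2^(1−C(6,2)) = 2869685/2048 ≈ 1401.213.


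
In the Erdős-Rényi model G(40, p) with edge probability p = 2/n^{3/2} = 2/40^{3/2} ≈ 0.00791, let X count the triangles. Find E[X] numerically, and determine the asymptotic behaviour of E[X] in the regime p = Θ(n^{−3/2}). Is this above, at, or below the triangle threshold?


Number of potential triangles: C(40, 3) = 9880.
Each occurs with probability p³ ≈ (0.00791)³ ≈ 4.94106e-07.
By linearity: E[X] = C(40, 3)·p³ ≈ 9880 · 4.94106e-07 ≈ 0.005.
Since α = 3/2 > 1, p = c/n^{3/2} = o(1/n) is below the triangle threshold p ~ 1/n. Asymptotically E[X] ~ (c³/6)·n^{3(1−α)} = (2³/6)·n^{-1.5} → 0, so by Markov's inequality G has no triangles w.h.p.

E[X] ≈ 0.005; in regime p = Θ(1/n^{3/2}) E[X] tends to 0 (below the triangle threshold p ~ 1/n).


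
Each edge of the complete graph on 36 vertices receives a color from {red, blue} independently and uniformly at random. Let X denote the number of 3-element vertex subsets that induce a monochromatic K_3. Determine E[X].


Let X = Σ_S X_S over the C(36, 3) = 7140 subsets S of size 3, where X_S = 1 if the K_3 on S is monochromatic.
For a fixed S, the K_3 on S has C(3, 2) = 3 edges. P[all 3 edges red] = (1/2)^3, and likewise for blue, so P[monochromatic] = 2·(1/2)^3 = 2^{1 − 3} = 1/4.
By linearity of expectation: E[X] = C(36, 3) · 2^{1 − 3} = 7140 · 1/4 = 1785.
Numerically: E[X] ≈ 1785.000000.

E[X] = C(36,3)·2^(1−C(3,2)) = 1785 ≈ 1785.000000.


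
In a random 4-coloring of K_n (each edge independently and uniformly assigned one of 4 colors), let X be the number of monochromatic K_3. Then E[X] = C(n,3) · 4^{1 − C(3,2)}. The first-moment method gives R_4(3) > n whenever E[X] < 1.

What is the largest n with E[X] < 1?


We need C(n, 3) · 4^{1 − 3} < 1, i.e. C(n, 3) < 4^{3 − 1} = 16.
Check values of n near the boundary:
  n = 4: C(4, 3) = 4; 4 < 16? YES
  n = 5: C(5, 3) = 10; 10 < 16? YES
  n = 6: C(6, 3) = 20; 20 < 16? NO
The largest n with C(n, 3) < 16 is n = 5 (where E[X] = 5/8 ≈ 0.625000). Hence R_4(3) > 5, i.e. R_4(3) ≥ 6.

Largest n = 5; hence R_4(3) > 5.


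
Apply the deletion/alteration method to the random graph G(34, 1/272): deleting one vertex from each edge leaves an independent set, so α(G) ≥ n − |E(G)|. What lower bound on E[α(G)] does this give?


E[|E(G)|] = C(34, 2)·p = 561 · (1/272) = 33/16.
E[α(G)] ≥ n − E[|E(G)|] = 34 − 33/16 = 511/16.
Numerically: ≈ 31.937500.
(This is only a lower bound; the true E[α(G)] may be larger.)

E[α(G)] ≥ 511/16 ≈ 31.937500.


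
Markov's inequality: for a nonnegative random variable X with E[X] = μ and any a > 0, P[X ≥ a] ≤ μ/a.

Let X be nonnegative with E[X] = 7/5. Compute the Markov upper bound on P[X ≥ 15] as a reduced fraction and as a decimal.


μ = E[X] = 7/5, a = 15.
Markov: P[X ≥ 15] ≤ μ/a = (7/5)/15 = 7/75.
Numerically: ≈ 0.0933.
(Since a = 15 > μ = 1.4000, the bound 7/75 is < 1 and informative.)

P[X ≥ 15] ≤ 7/75 ≈ 0.0933.


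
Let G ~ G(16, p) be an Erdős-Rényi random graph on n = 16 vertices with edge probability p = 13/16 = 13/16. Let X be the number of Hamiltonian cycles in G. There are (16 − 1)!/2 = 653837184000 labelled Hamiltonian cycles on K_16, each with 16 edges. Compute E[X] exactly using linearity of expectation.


K_16 has (16 − 1)!/2 = 653837184000 labelled Hamiltonian cycles.
For each such Hamiltonian cycle H, let X_H = 1 if all 16 edges of H are present in G. Then P[X_H = 1] = p^{16} = (13/16)^{16} = 665416609183179841/18446744073709551616.
By linearity: E[X] = Σ_H E[X_H] = 653837184000 · p^{16} = 653837184000 · 665416609183179841/18446744073709551616 = 424877072202303561918952875/18014398509481984.
Numerically: E[X] ≈ 2.3585e+10.

E[X] = 653837184000 · (13/16)^{16} = 424877072202303561918952875/18014398509481984 ≈ 2.3585e+10.


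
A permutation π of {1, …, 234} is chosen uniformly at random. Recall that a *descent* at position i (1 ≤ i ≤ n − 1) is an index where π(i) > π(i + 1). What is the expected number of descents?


Write X = Σ X_I over i = 1, …, 233, with X_I the indicator of one descent.
There are 233 indicators.
For each fixed i, the pair (π(i), π(i+1)) is a uniformly random ordered pair of distinct values from {1, …, 234}; by symmetry P[π(i) > π(i+1)] = 1/2.
By linearity: E[X] = 233 · (1/2) = (234 − 1) · (1/2) = 233/2 ≈ 116.500.

E[X] = 233/2 = 116.500.


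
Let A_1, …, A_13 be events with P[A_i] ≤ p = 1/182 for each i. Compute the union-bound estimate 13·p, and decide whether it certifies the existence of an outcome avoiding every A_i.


Union bound: P[∪_{i=1}^{13} A_i] ≤ Σ_i P[A_i] ≤ 13·p = 13·(1/182) = 1/14.
Numerically: 1/14 ≈ 0.07143.
Is 1/14 < 1? YES.
Since P[∪ A_i] ≤ 1/14 < 1, the complement has P[∩ A_i^c] ≥ 1 − 1/14 = 13/14 > 0, so some outcome avoids every A_i.

13·p = 1/14 ≈ 0.07143; existence CERTIFIED by the union bound.


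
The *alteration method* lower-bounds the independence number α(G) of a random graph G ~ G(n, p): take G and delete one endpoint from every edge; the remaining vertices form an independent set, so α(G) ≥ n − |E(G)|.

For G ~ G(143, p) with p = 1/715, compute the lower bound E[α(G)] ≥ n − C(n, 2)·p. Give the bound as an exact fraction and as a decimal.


E[|E(G)|] = C(143, 2)·p = 10153 · (1/715) = 71/5.
E[α(G)] ≥ n − E[|E(G)|] = 143 − 71/5 = 644/5.
Numerically: ≈ 128.80000.
(This is only a lower bound; the true E[α(G)] may be larger.)

E[α(G)] ≥ 644/5 ≈ 128.80000.


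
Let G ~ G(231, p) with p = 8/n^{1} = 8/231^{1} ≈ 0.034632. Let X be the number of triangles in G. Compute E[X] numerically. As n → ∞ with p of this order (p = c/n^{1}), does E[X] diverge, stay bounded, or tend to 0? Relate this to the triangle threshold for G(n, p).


Number of potential triangles: C(231, 3) = 2027795.
Each occurs with probability p³ ≈ (0.034632)³ ≈ 4.1536894e-05.
By linearity: E[X] = C(231, 3)·p³ ≈ 2027795 · 4.1536894e-05 ≈ 84.22831.
Here α = 1, so p = 8/n is exactly at the triangle threshold p ~ 1/n. Asymptotically E[X] → c³/6 = 8³/6 = 256/3 ≈ 85.33333, a bounded constant. In this regime the triangle count is asymptotically Poisson(c³/6).

E[X] ≈ 84.22831; in regime p = Θ(1/n^{1}) E[X] stays bounded (at the triangle threshold p ~ 1/n).


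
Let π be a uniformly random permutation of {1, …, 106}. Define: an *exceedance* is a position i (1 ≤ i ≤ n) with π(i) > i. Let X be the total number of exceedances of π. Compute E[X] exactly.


Write X = Σ_{i=1}^{106} X_i, where X_i = 1_{π(i) > i}.
For each fixed i, π(i) is uniform over {1, …, 106} (marginal of a uniform permutation), so P[π(i) > i] = (n − i)/n. Summing: Σ_{i=1}^{106} (n − i)/n = (0 + 1 + … + 105)/106 = 106(106 − 1)/(2·106) = (106 − 1)/2.
Hence E[X] = Σ_{i=1}^{106} (106 − i)/106 = 105/2 ≈ 52.500.

E[X] = 105/2 = 52.500.


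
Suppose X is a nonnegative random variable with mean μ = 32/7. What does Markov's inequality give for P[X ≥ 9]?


μ = E[X] = 32/7, a = 9.
Markov: P[X ≥ 9] ≤ μ/a = (32/7)/9 = 32/63.
Numerically: ≈ 0.5079.
(Since a = 9 > μ = 4.5714, the bound 32/63 is < 1 and informative.)

P[X ≥ 9] ≤ 32/63 ≈ 0.5079.


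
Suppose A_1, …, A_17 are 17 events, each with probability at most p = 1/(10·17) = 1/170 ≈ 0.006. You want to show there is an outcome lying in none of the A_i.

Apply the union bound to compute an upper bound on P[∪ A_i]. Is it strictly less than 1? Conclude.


Union bound: P[∪_{i=1}^{17} A_i] ≤ Σ_i P[A_i] ≤ 17·p = 17·(1/170) = 1/10.
Numerically: 1/10 ≈ 0.100.
Is 1/10 < 1? YES.
Since P[∪ A_i] ≤ 1/10 < 1, the complement has P[∩ A_i^c] ≥ 1 − 1/10 = 9/10 > 0, so some outcome avoids every A_i.

17·p = 1/10 ≈ 0.100; existence CERTIFIED by the union bound.


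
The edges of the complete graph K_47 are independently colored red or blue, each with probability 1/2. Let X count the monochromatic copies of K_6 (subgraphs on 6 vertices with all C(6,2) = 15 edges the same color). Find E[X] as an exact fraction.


Let X = Σ_S X_S over the C(47, 6) = 10737573 subsets S of size 6, where X_S = 1 if the K_6 on S is monochromatic.
For a fixed S, the K_6 on S has C(6, 2) = 15 edges. P[all 15 edges red] = (1/2)^15, and likewise for blue, so P[monochromatic] = 2·(1/2)^15 = 2^{1 − 15} = 1/16384.
By linearity of expectation: E[X] = C(47, 6) · 2^{1 − 15} = 10737573 · 1/16384 = 10737573/16384.
Numerically: E[X] ≈ 655.3694.

E[X] = C(47,6)·2^(1−C(6,2)) = 10737573/16384 ≈ 655.3694.


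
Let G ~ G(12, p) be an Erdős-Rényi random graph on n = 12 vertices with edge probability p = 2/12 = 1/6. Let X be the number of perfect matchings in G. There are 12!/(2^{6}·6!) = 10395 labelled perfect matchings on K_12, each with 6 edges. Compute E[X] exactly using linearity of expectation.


K_12 has 12!/(2^{6}·6!) = 10395 labelled perfect matchings.
For each such perfect matching H, let X_H = 1 if all 6 edges of H are present in G. Then P[X_H = 1] = p^{6} = (1/6)^{6} = 1/46656.
By linearity: E[X] = Σ_H E[X_H] = 10395 · p^{6} = 10395 · 1/46656 = 385/1728.
Numerically: E[X] ≈ 0.222801.

E[X] = 10395 · (1/6)^{6} = 385/1728 ≈ 0.222801.


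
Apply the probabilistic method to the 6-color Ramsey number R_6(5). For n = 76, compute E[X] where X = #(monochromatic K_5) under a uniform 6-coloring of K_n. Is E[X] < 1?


E[X] = C(76, 5) · 6^{1 − 10} = 18474840 · 6^{−9} = 18474840/10077696.
As a reduced fraction: E[X] = 256595/139968 ≈ 1.8332.
Is E[X] < 1? NO.
Since E[X] ≥ 1, the first-moment bound is inconclusive at n = 76; it does NOT by itself certify R_6(5) > 76.

E[X] = 256595/139968 ≈ 1.8332; E[X] ≥ 1; first-moment method inconclusive here.


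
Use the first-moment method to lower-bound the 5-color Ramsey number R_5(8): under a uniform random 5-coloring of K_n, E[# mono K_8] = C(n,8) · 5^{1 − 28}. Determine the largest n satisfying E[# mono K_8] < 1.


We need C(n, 8) · 5^{1 − 28} < 1, i.e. C(n, 8) < 5^{28 − 1} = 7450580596923828125.
Check values of n near the boundary:
  n = 860: C(860, 8) = 7182671140665308145; 7182671140665308145 < 7450580596923828125? YES
  n = 861: C(861, 8) = 7250034996615275865; 7250034996615275865 < 7450580596923828125? YES
  n = 862: C(862, 8) = 7317951015318931845; 7317951015318931845 < 7450580596923828125? YES
  n = 863: C(863, 8) = 7386423071602617757; 7386423071602617757 < 7450580596923828125? YES
  n = 864: C(864, 8) = 7455455062926006708; 7455455062926006708 < 7450580596923828125? NO
  n = 865: C(865, 8) = 7525050909487743060; 7525050909487743060 < 7450580596923828125? NO
  n = 866: C(866, 8) = 7595214554331451620; 7595214554331451620 < 7450580596923828125? NO
The largest n with C(n, 8) < 7450580596923828125 is n = 863 (where E[X] = 7386423071602617757/7450580596923828125 ≈ 0.991389). Hence R_5(8) > 863, i.e. R_5(8) ≥ 864.

Largest n = 863; hence R_5(8) > 863.


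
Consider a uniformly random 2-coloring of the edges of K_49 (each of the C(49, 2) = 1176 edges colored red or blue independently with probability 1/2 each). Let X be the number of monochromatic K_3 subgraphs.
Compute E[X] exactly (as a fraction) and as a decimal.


Let X = Σ_S X_S over the C(49, 3) = 18424 subsets S of size 3, where X_S = 1 if the K_3 on S is monochromatic.
For a fixed S, the K_3 on S has C(3, 2) = 3 edges. P[all 3 edges red] = (1/2)^3, and likewise for blue, so P[monochromatic] = 2·(1/2)^3 = 2^{1 − 3} = 1/4.
Summing: E[X] = C(49, 3) · 2^{1 − 3} = 18424 · 1/4 = 4606.
Numerically: E[X] ≈ 4606.00000.

E[X] = C(49,3)·2^(1−C(3,2)) = 4606 ≈ 4606.00000.


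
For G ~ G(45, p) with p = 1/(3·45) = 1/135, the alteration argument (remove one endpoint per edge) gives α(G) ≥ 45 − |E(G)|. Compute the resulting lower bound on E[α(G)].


E[|E(G)|] = C(45, 2)·p = 990 · (1/135) = 22/3.
E[α(G)] ≥ n − E[|E(G)|] = 45 − 22/3 = 113/3.
Numerically: ≈ 37.6667.
(This is only a lower bound; the true E[α(G)] may be larger.)

E[α(G)] ≥ 113/3 ≈ 37.6667.


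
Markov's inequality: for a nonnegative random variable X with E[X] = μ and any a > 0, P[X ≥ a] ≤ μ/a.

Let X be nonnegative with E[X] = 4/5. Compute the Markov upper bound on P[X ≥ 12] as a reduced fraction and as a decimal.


μ = E[X] = 4/5, a = 12.
Markov: P[X ≥ 12] ≤ μ/a = (4/5)/12 = 1/15.
Numerically: ≈ 0.06667.
(Since a = 12 > μ = 0.80000, the bound 1/15 is < 1 and informative.)

P[X ≥ 12] ≤ 1/15 ≈ 0.06667.


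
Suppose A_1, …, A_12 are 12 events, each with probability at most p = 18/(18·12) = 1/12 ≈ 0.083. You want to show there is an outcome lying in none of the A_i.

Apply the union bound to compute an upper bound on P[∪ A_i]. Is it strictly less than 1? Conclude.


Union bound: P[∪_{i=1}^{12} A_i] ≤ Σ_i P[A_i] ≤ 12·p = 12·(1/12) = 1.
Numerically: 1 ≈ 1.000.
Is 1 < 1? NO.
Since the bound 1 is ≥ 1, the union bound is uninformative here; it does NOT by itself certify existence.

12·p = 1 ≈ 1.000; existence NOT certified by the union bound.


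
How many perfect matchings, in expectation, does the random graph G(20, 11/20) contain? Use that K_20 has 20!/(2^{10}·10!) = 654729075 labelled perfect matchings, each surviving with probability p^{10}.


K_20 has 20!/(2^{10}·10!) = 654729075 labelled perfect matchings.
For each such perfect matching H, let X_H = 1 if all 10 edges of H are present in G. Then P[X_H = 1] = p^{10} = (11/20)^{10} = 25937424601/10240000000000.
By linearity of expectation: E[X] = Σ_H E[X_H] = 654729075 · p^{10} = 654729075 · 25937424601/10240000000000 = 679279440675798963/409600000000.
Numerically: E[X] ≈ 1.6584e+06.

E[X] = 654729075 · (11/20)^{10} = 679279440675798963/409600000000 ≈ 1.6584e+06.


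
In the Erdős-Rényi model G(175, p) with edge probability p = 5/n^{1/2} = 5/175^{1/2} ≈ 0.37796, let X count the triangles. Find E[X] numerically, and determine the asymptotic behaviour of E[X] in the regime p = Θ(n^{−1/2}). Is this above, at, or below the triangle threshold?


Number of potential triangles: C(175, 3) = 877975.
Each occurs with probability p³ ≈ (0.37796)³ ≈ 5.3994925e-02.
By linearity: E[X] = C(175, 3)·p³ ≈ 877975 · 5.3994925e-02 ≈ 47406.19403.
Since α = 1/2 < 1, p = c/n^{1/2} ≫ 1/n is above the triangle threshold p ~ 1/n. Asymptotically E[X] ~ (c³/6)·n^{3(1−α)} = (5³/6)·n^{1.5} → ∞; triangles are abundant w.h.p.

E[X] ≈ 47406.19403; in regime p = Θ(1/n^{1/2}) E[X] diverges (above the triangle threshold p ~ 1/n).


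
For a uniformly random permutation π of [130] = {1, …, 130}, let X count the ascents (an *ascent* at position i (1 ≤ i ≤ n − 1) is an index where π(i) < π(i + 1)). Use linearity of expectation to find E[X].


Write X = Σ X_I over i = 1, …, 129, with X_I the indicator of one ascent.
There are 129 indicators.
For each fixed i, the pair (π(i), π(i+1)) is a uniformly random ordered pair of distinct values from {1, …, 130}; by symmetry P[π(i) < π(i+1)] = 1/2.
By linearity: E[X] = 129 · (1/2) = (130 − 1) · (1/2) = 129/2 ≈ 64.50000.

E[X] = 129/2 = 64.50000.


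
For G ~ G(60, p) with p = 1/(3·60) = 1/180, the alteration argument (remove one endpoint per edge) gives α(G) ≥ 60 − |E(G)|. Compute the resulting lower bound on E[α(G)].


E[|E(G)|] = C(60, 2)·p = 1770 · (1/180) = 59/6.
E[α(G)] ≥ n − E[|E(G)|] = 60 − 59/6 = 301/6.
Numerically: ≈ 50.16667.
(This is only a lower bound; the true E[α(G)] may be larger.)

E[α(G)] ≥ 301/6 ≈ 50.16667.


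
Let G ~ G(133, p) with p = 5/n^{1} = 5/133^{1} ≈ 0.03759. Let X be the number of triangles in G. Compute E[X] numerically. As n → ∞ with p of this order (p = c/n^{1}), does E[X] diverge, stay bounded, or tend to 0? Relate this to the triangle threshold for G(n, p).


Number of potential triangles: C(133, 3) = 383306.
Each occurs with probability p³ ≈ (0.03759)³ ≈ 5.313187e-05.
By linearity: E[X] = C(133, 3)·p³ ≈ 383306 · 5.313187e-05 ≈ 20.3658.
Here α = 1, so p = 5/n is exactly at the triangle threshold p ~ 1/n. Asymptotically E[X] → c³/6 = 5³/6 = 125/6 ≈ 20.8333, a bounded constant. In this regime the triangle count is asymptotically Poisson(c³/6).

E[X] ≈ 20.3658; in regime p = Θ(1/n^{1}) E[X] stays bounded (at the triangle threshold p ~ 1/n).


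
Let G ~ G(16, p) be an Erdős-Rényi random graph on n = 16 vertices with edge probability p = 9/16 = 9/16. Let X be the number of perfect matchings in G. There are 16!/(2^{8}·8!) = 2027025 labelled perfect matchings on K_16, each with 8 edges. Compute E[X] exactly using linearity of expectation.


K_16 has 16!/(2^{8}·8!) = 2027025 labelled perfect matchings.
For each such perfect matching H, let X_H = 1 if all 8 edges of H are present in G. Then P[X_H = 1] = p^{8} = (9/16)^{8} = 43046721/4294967296.
By linearity: E[X] = Σ_H E[X_H] = 2027025 · p^{8} = 2027025 · 43046721/4294967296 = 87256779635025/4294967296.
Numerically: E[X] ≈ 20316.

E[X] = 2027025 · (9/16)^{8} = 87256779635025/4294967296 ≈ 20316.


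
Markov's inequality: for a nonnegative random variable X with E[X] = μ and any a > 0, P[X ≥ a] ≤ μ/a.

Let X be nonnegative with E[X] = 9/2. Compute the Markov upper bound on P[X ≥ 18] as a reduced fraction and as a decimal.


μ = E[X] = 9/2, a = 18.
Markov: P[X ≥ 18] ≤ μ/a = (9/2)/18 = 1/4.
Numerically: ≈ 0.250000.
(Since a = 18 > μ = 4.500000, the bound 1/4 is < 1 and informative.)

P[X ≥ 18] ≤ 1/4 ≈ 0.250000.


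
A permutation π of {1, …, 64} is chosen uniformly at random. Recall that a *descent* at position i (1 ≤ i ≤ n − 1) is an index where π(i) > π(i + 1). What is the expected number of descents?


Write X = Σ X_I over i = 1, …, 63, with X_I the indicator of one descent.
There are 63 indicators.
For each fixed i, the pair (π(i), π(i+1)) is a uniformly random ordered pair of distinct values from {1, …, 64}; by symmetry P[π(i) > π(i+1)] = 1/2.
By linearity: E[X] = 63 · (1/2) = (64 − 1) · (1/2) = 63/2 ≈ 31.5000.

E[X] = 63/2 = 31.5000.


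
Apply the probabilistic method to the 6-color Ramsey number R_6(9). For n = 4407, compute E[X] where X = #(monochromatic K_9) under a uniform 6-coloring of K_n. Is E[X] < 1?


E[X] = C(4407, 9) · 6^{1 − 36} = 1713856532599459170657070050 · 6^{−35} = 1713856532599459170657070050/1719070799748422591028658176.
As a reduced fraction: E[X] = 285642755433243195109511675/286511799958070431838109696 ≈ 0.9969668.
Is E[X] < 1? YES.
Since E[X] < 1, there exists a 6-coloring of K_{4407} with no monochromatic K_9; hence R_6(9) > 4407.

E[X] = 285642755433243195109511675/286511799958070431838109696 ≈ 0.9969668; E[X] < 1, so R_6(9) > 4407.


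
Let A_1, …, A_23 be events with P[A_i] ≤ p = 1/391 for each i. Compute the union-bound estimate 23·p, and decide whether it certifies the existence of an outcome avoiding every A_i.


Union bound: P[∪_{i=1}^{23} A_i] ≤ Σ_i P[A_i] ≤ 23·p = 23·(1/391) = 1/17.
Numerically: 1/17 ≈ 0.0588.
Is 1/17 < 1? YES.
Since P[∪ A_i] ≤ 1/17 < 1, the complement has P[∩ A_i^c] ≥ 1 − 1/17 = 16/17 > 0, so some outcome avoids every A_i.

23·p = 1/17 ≈ 0.0588; existence CERTIFIED by the union bound.


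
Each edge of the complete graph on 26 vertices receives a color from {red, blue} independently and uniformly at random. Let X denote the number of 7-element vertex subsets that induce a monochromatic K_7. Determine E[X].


Let X = Σ_S X_S over the C(26, 7) = 657800 subsets S of size 7, where X_S = 1 if the K_7 on S is monochromatic.
For a fixed S, the K_7 on S has C(7, 2) = 21 edges. P[all 21 edges red] = (1/2)^21, and likewise for blue, so P[monochromatic] = 2·(1/2)^21 = 2^{1 − 21} = 1/1048576.
By linearity of expectation: E[X] = C(26, 7) · 2^{1 − 21} = 657800 · 1/1048576 = 82225/131072.
Numerically: E[X] ≈ 0.627.

E[X] = C(26,7)·2^(1−C(7,2)) = 82225/131072 ≈ 0.627.


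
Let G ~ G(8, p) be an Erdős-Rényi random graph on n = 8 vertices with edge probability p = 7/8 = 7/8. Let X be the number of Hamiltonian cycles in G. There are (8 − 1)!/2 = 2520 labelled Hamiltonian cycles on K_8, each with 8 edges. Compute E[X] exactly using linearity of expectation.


K_8 has (8 − 1)!/2 = 2520 labelled Hamiltonian cycles.
For each such Hamiltonian cycle H, let X_H = 1 if all 8 edges of H are present in G. Then P[X_H = 1] = p^{8} = (7/8)^{8} = 5764801/16777216.
By linearity of expectation: E[X] = Σ_H E[X_H] = 2520 · p^{8} = 2520 · 5764801/16777216 = 1815912315/2097152.
Numerically: E[X] ≈ 865.89.

E[X] = 2520 · (7/8)^{8} = 1815912315/2097152 ≈ 865.89.


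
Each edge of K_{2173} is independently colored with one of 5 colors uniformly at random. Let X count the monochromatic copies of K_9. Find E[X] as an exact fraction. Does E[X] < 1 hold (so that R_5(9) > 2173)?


E[X] = C(2173, 9) · 5^{1 − 36} = 2927993888115921319674265 · 5^{−35} = 2927993888115921319674265/2910383045673370361328125.
As a reduced fraction: E[X] = 585598777623184263934853/582076609134674072265625 ≈ 1.006051.
Is E[X] < 1? NO.
Since E[X] ≥ 1, the first-moment bound is inconclusive at n = 2173; it does NOT by itself certify R_5(9) > 2173.

E[X] = 585598777623184263934853/582076609134674072265625 ≈ 1.006051; E[X] ≥ 1; first-moment method inconclusive here.
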